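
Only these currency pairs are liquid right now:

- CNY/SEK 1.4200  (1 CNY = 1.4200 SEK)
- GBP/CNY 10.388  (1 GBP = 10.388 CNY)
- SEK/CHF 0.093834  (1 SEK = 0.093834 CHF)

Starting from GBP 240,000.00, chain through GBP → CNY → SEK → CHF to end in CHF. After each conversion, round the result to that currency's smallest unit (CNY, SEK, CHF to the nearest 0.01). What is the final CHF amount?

GBP 240,000.00 × 10.388 = CNY 2,493,120.00
CNY 2,493,120.00 × 1.4200 = SEK 3,540,230.40
SEK 3,540,230.40 × 0.093834 = CHF 332,193.98

CHF 332,193.98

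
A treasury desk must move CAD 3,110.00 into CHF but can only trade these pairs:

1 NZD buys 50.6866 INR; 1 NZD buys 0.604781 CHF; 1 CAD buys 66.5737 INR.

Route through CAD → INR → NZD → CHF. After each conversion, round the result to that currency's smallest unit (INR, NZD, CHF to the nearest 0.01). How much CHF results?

CHF 2,470.40

CAD 3,110.00 × 66.5737 = INR 207,044.21
INR 207,044.21 ÷ 50.6866 = NZD 4,084.79
NZD 4,084.79 × 0.604781 = CHF 2,470.40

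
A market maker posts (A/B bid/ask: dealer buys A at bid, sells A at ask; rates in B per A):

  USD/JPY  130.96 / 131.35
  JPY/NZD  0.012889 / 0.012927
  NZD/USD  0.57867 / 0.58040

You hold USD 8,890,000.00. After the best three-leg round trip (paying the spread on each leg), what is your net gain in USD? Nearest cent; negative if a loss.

Best loop USD → NZD → JPY → USD:
USD 8,890,000.00 ÷ 0.58040 (buy NZD at ask) = NZD 15,317,022.74
NZD 15,317,022.74 ÷ 0.012927 (buy JPY at ask) = JPY 1,184,886,110
JPY 1,184,886,110 ÷ 131.35 (buy USD at ask) = USD 9,020,830.68

Net profit: USD 130,830.68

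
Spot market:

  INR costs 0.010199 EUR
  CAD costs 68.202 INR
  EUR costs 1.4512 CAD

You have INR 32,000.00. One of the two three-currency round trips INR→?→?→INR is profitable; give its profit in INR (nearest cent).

Profitable loop is INR → EUR → CAD → INR:
INR 32,000.00 × 0.010199 = EUR 326.37
EUR 326.37 × 1.4512 = CAD 473.63
CAD 473.63 × 68.202 = INR 32,302.19
Profit = INR 32,302.19 − INR 32,000.00

Profit: INR 302.19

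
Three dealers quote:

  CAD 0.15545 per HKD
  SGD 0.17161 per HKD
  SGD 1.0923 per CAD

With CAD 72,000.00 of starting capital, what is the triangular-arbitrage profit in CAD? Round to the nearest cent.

Profitable loop is CAD → HKD → SGD → CAD:
CAD 72,000.00 ÷ 0.15545 = HKD 463,171.44
HKD 463,171.44 × 0.17161 = SGD 79,484.85
SGD 79,484.85 ÷ 1.0923 = CAD 72,768.33
Profit = CAD 72,768.33 − CAD 72,000.00

Profit: CAD 768.33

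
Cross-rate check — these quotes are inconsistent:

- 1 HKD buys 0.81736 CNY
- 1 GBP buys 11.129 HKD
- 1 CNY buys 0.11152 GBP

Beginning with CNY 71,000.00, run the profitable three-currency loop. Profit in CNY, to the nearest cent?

Profit: CNY 1,024.56

Profitable loop is CNY → GBP → HKD → CNY:
CNY 71,000.00 × 0.11152 = GBP 7,917.92
GBP 7,917.92 × 11.129 = HKD 88,118.53
HKD 88,118.53 × 0.81736 = CNY 72,024.56
Profit = CNY 72,024.56 − CNY 71,000.00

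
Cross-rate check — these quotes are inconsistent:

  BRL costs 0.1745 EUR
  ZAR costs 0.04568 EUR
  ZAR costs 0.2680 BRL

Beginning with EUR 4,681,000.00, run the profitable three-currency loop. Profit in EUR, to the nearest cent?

Profitable loop is EUR → ZAR → BRL → EUR:
EUR 4,681,000.00 ÷ 0.04568 = ZAR 102,473,730.30
ZAR 102,473,730.30 × 0.2680 = BRL 27,462,959.72
BRL 27,462,959.72 × 0.1745 = EUR 4,792,286.47
Profit = EUR 4,792,286.47 − EUR 4,681,000.00

Profit: EUR 111,286.47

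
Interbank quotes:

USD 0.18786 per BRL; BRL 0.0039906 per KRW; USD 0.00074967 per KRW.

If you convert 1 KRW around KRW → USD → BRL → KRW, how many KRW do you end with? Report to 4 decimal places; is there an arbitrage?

Around KRW → USD → BRL → KRW: 1 × 0.00074967 ÷ 0.18786 ÷ 0.0039906 = 0.999995
Product ≈ 1 (deviation 0.001%, within rounding noise).

1.0000 (no arbitrage)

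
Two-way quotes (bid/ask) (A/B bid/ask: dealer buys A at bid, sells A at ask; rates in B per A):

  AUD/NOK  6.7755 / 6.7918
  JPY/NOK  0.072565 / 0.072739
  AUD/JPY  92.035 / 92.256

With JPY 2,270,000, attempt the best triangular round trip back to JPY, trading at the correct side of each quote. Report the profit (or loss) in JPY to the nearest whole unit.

Best loop JPY → AUD → NOK → JPY:
JPY 2,270,000 ÷ 92.256 (buy AUD at ask) = AUD 24,605.45
AUD 24,605.45 × 6.7755 (sell AUD at bid) = NOK 166,714.20
NOK 166,714.20 ÷ 0.072739 (buy JPY at ask) = JPY 2,291,951

Net profit: JPY 21,951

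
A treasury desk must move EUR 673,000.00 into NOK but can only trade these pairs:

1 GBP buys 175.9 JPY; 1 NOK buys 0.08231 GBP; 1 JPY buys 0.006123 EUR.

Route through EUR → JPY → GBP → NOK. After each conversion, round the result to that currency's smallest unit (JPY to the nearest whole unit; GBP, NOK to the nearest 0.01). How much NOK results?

NOK 7,591,583.28

EUR 673,000.00 ÷ 0.006123 = JPY 109,913,441
JPY 109,913,441 ÷ 175.9 = GBP 624,863.22
GBP 624,863.22 ÷ 0.08231 = NOK 7,591,583.28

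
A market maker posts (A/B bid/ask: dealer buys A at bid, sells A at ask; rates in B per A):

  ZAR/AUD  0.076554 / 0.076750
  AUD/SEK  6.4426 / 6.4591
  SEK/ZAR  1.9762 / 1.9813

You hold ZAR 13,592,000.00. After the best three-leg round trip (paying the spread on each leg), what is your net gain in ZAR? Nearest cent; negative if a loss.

Net profit: ZAR 246,299.76

Best loop ZAR → SEK → AUD → ZAR:
ZAR 13,592,000.00 ÷ 1.9813 (buy SEK at ask) = SEK 6,860,142.33
SEK 6,860,142.33 ÷ 6.4591 (buy AUD at ask) = AUD 1,062,089.51
AUD 1,062,089.51 ÷ 0.076750 (buy ZAR at ask) = ZAR 13,838,299.76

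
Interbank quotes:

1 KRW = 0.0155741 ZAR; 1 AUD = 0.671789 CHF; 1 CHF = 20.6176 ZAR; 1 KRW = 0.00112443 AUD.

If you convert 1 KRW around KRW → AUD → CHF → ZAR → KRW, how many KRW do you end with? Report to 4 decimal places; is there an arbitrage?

Around KRW → AUD → CHF → ZAR → KRW: 1 × 0.00112443 × 0.671789 × 20.6176 ÷ 0.0155741 = 1.000001
Product ≈ 1 (deviation 0.000%, within rounding noise).

1.0000 (no arbitrage)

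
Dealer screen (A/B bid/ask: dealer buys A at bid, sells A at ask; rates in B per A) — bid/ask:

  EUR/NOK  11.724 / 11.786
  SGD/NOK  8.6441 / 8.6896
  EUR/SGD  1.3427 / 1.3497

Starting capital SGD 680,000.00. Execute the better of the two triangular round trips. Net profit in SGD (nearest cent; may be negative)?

Net result: SGD -252.39 (no profitable arbitrage after spreads)

Best loop SGD → EUR → NOK → SGD:
SGD 680,000.00 ÷ 1.3497 (buy EUR at ask) = EUR 503,815.66
EUR 503,815.66 × 11.724 (sell EUR at bid) = NOK 5,906,734.83
NOK 5,906,734.83 ÷ 8.6896 (buy SGD at ask) = SGD 679,747.61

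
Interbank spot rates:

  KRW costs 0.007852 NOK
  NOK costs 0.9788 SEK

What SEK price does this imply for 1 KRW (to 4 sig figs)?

KRW/SEK = 0.007686

1 KRW × 0.007852 = 0.007852 NOK
0.007852 NOK × 0.9788 = 0.00768554 SEK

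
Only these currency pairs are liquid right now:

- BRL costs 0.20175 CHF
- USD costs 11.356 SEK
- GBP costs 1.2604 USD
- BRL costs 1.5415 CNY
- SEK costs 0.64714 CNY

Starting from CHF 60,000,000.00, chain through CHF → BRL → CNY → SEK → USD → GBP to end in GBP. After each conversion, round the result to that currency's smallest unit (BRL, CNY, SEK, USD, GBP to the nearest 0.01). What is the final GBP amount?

CHF 60,000,000.00 ÷ 0.20175 = BRL 297,397,769.52
BRL 297,397,769.52 × 1.5415 = CNY 458,438,661.72
CNY 458,438,661.72 ÷ 0.64714 = SEK 708,407,240.66
SEK 708,407,240.66 ÷ 11.356 = USD 62,381,757.72
USD 62,381,757.72 ÷ 1.2604 = GBP 49,493,619.26

GBP 49,493,619.26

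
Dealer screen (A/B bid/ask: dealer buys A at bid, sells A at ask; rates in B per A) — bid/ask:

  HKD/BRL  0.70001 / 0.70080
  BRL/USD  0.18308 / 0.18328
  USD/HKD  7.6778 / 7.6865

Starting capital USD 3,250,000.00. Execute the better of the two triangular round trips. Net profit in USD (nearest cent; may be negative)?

Net profit: USD 41,891.86

Best loop USD → BRL → HKD → USD:
USD 3,250,000.00 ÷ 0.18328 (buy BRL at ask) = BRL 17,732,431.25
BRL 17,732,431.25 ÷ 0.70080 (buy HKD at ask) = HKD 25,303,126.79
HKD 25,303,126.79 ÷ 7.6865 (buy USD at ask) = USD 3,291,891.86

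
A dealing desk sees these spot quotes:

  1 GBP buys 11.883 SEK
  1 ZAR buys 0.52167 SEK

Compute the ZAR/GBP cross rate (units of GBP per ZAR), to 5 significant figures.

ZAR/GBP = 0.043901

1 ZAR × 0.52167 = 0.52167 SEK
0.52167 SEK ÷ 11.883 = 0.0439005 GBP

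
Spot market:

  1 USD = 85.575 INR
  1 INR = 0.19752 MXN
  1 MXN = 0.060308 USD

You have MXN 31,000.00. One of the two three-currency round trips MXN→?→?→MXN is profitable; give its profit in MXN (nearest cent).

Profit: MXN 600.55

Profitable loop is MXN → USD → INR → MXN:
MXN 31,000.00 × 0.060308 = USD 1,869.55
USD 1,869.55 × 85.575 = INR 159,986.57
INR 159,986.57 × 0.19752 = MXN 31,600.55
Profit = MXN 31,600.55 − MXN 31,000.00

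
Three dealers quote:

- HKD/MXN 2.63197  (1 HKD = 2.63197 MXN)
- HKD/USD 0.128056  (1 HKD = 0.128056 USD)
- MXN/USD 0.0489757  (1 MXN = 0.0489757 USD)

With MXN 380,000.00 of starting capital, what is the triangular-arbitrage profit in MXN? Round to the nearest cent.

Profitable loop is MXN → USD → HKD → MXN:
MXN 380,000.00 × 0.0489757 = USD 18,610.77
USD 18,610.77 ÷ 0.128056 = HKD 145,333.03
HKD 145,333.03 × 2.63197 = MXN 382,512.16
Profit = MXN 382,512.16 − MXN 380,000.00

Profit: MXN 2,512.16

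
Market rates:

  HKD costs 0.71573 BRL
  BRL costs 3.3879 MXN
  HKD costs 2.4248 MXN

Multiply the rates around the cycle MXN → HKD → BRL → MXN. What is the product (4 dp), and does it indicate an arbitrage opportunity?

1.0000 (no arbitrage)

Around MXN → HKD → BRL → MXN: 1 ÷ 2.4248 × 0.71573 × 3.3879 = 1.000009
Product ≈ 1 (deviation 0.001%, within rounding noise).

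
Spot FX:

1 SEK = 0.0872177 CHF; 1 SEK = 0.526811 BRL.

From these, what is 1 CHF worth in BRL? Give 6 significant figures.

CHF/BRL = 6.04018

1 CHF ÷ 0.0872177 = 11.4656 SEK
11.4656 SEK × 0.526811 = 6.04018 BRL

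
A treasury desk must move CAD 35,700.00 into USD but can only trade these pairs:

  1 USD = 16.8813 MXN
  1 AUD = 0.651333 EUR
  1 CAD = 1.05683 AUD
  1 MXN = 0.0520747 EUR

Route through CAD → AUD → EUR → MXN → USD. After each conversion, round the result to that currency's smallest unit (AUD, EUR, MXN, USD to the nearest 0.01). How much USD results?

CAD 35,700.00 × 1.05683 = AUD 37,728.83
AUD 37,728.83 × 0.651333 = EUR 24,574.03
EUR 24,574.03 ÷ 0.0520747 = MXN 471,899.60
MXN 471,899.60 ÷ 16.8813 = USD 27,953.98

USD 27,953.98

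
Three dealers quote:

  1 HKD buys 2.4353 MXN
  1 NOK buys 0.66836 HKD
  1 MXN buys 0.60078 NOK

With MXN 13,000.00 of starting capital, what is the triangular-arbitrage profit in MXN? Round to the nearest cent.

Profit: MXN 294.28

Profitable loop is MXN → HKD → NOK → MXN:
MXN 13,000.00 ÷ 2.4353 = HKD 5,338.15
HKD 5,338.15 ÷ 0.66836 = NOK 7,986.94
NOK 7,986.94 ÷ 0.60078 = MXN 13,294.28
Profit = MXN 13,294.28 − MXN 13,000.00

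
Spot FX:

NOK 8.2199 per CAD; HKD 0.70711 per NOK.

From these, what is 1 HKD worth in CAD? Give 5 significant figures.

HKD/CAD = 0.17205

1 HKD ÷ 0.70711 = 1.41421 NOK
1.41421 NOK ÷ 8.2199 = 0.172047 CAD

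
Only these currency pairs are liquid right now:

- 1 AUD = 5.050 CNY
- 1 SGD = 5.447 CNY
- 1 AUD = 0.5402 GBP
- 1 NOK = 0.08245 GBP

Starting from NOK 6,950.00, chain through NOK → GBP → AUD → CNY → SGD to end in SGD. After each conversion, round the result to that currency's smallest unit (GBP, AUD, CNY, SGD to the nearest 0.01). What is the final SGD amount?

SGD 983.46

NOK 6,950.00 × 0.08245 = GBP 573.03
GBP 573.03 ÷ 0.5402 = AUD 1,060.77
AUD 1,060.77 × 5.050 = CNY 5,356.89
CNY 5,356.89 ÷ 5.447 = SGD 983.46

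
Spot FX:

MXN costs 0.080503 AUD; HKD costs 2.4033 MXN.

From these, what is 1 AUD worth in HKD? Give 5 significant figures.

AUD/HKD = 5.1687

1 AUD ÷ 0.080503 = 12.4219 MXN
12.4219 MXN ÷ 2.4033 = 5.16868 HKD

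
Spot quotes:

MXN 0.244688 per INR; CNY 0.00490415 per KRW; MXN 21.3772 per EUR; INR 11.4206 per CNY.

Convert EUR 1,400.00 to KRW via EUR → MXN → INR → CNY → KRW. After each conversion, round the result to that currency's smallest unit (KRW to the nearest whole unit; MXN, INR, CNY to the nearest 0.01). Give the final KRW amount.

KRW 2,183,804

EUR 1,400.00 × 21.3772 = MXN 29,928.08
MXN 29,928.08 ÷ 0.244688 = INR 122,311.19
INR 122,311.19 ÷ 11.4206 = CNY 10,709.70
CNY 10,709.70 ÷ 0.00490415 = KRW 2,183,804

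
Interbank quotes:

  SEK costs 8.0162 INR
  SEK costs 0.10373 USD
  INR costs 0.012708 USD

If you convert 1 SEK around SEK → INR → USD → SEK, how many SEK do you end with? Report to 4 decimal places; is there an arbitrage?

0.9821 (arbitrage exists)

Around SEK → INR → USD → SEK: 1 × 8.0162 × 0.012708 ÷ 0.10373 = 0.982068
Product < 1; profitable direction is SEK → USD → INR → SEK.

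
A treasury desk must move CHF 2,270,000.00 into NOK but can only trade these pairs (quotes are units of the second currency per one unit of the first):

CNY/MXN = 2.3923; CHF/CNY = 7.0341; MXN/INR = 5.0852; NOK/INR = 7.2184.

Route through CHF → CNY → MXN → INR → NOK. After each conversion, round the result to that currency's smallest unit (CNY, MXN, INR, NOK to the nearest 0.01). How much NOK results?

NOK 26,910,212.65

CHF 2,270,000.00 × 7.0341 = CNY 15,967,407.00
CNY 15,967,407.00 × 2.3923 = MXN 38,198,827.77
MXN 38,198,827.77 × 5.0852 = INR 194,248,678.98
INR 194,248,678.98 ÷ 7.2184 = NOK 26,910,212.65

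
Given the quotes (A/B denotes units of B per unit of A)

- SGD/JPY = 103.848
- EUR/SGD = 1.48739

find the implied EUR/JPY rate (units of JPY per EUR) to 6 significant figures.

1 EUR × 1.48739 = 1.48739 SGD
1.48739 SGD × 103.848 = 154.462 JPY

EUR/JPY = 154.462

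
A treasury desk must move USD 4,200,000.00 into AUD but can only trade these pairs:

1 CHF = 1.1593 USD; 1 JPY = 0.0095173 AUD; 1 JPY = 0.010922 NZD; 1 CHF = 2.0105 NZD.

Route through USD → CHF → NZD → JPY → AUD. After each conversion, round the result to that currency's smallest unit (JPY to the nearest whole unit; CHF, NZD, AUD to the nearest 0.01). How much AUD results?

AUD 6,347,009.07

USD 4,200,000.00 ÷ 1.1593 = CHF 3,622,875.87
CHF 3,622,875.87 × 2.0105 = NZD 7,283,791.94
NZD 7,283,791.94 ÷ 0.010922 = JPY 666,891,773
JPY 666,891,773 × 0.0095173 = AUD 6,347,009.07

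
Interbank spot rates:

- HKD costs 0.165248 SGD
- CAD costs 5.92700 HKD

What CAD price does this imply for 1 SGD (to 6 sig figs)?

1 SGD ÷ 0.165248 = 6.05151 HKD
6.05151 HKD ÷ 5.92700 = 1.02101 CAD

SGD/CAD = 1.02101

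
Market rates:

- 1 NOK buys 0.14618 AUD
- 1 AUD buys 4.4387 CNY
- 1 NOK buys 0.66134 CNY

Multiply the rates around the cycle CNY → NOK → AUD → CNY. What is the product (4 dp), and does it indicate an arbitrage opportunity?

0.9811 (arbitrage exists)

Around CNY → NOK → AUD → CNY: 1 ÷ 0.66134 × 0.14618 × 4.4387 = 0.981113
Product < 1; profitable direction is CNY → AUD → NOK → CNY.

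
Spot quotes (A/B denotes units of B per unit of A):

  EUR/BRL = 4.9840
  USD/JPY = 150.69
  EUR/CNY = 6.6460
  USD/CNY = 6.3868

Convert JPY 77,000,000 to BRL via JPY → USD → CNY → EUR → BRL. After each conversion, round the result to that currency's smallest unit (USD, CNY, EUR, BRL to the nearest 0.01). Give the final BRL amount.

JPY 77,000,000 ÷ 150.69 = USD 510,982.81
USD 510,982.81 × 6.3868 = CNY 3,263,545.01
CNY 3,263,545.01 ÷ 6.6460 = EUR 491,054.02
EUR 491,054.02 × 4.9840 = BRL 2,447,413.24

BRL 2,447,413.24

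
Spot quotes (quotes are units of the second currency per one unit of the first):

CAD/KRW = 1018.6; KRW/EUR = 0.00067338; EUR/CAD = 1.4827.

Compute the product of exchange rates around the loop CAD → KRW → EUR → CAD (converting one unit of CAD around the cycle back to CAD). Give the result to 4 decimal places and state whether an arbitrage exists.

1.0170 (arbitrage exists)

Around CAD → KRW → EUR → CAD: 1 × 1018.6 × 0.00067338 × 1.4827 = 1.016991
Product > 1; profitable direction is CAD → KRW → EUR → CAD.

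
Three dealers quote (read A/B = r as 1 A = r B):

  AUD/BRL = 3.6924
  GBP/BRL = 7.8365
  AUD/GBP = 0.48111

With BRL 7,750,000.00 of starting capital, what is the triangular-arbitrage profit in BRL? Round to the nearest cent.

Profitable loop is BRL → AUD → GBP → BRL:
BRL 7,750,000.00 ÷ 3.6924 = AUD 2,098,905.86
AUD 2,098,905.86 × 0.48111 = GBP 1,009,804.60
GBP 1,009,804.60 × 7.8365 = BRL 7,913,333.74
Profit = BRL 7,913,333.74 − BRL 7,750,000.00

Profit: BRL 163,333.74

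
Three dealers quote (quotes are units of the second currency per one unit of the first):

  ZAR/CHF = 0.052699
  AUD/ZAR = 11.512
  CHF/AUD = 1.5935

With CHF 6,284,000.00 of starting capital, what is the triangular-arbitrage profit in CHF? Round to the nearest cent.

Profitable loop is CHF → ZAR → AUD → CHF:
CHF 6,284,000.00 ÷ 0.052699 = ZAR 119,243,249.40
ZAR 119,243,249.40 ÷ 11.512 = AUD 10,358,169.68
AUD 10,358,169.68 ÷ 1.5935 = CHF 6,500,263.37
Profit = CHF 6,500,263.37 − CHF 6,284,000.00

Profit: CHF 216,263.37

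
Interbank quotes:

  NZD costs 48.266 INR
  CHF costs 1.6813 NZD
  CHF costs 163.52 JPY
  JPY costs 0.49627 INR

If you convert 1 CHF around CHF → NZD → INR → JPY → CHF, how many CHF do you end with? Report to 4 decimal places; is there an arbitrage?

1.0000 (no arbitrage)

Around CHF → NZD → INR → JPY → CHF: 1 × 1.6813 × 48.266 ÷ 0.49627 ÷ 163.52 = 0.999995
Product ≈ 1 (deviation 0.001%, within rounding noise).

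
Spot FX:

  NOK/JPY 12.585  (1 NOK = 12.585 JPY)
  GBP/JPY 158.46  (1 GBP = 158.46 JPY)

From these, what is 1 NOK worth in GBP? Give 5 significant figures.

1 NOK × 12.585 = 12.585 JPY
12.585 JPY ÷ 158.46 = 0.0794207 GBP

NOK/GBP = 0.079421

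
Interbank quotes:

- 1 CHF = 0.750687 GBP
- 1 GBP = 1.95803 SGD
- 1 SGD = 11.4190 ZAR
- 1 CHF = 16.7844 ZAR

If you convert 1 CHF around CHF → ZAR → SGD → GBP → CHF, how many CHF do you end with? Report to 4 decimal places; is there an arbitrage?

Around CHF → ZAR → SGD → GBP → CHF: 1 × 16.7844 ÷ 11.4190 ÷ 1.95803 ÷ 0.750687 = 0.999999
Product ≈ 1 (deviation 0.000%, within rounding noise).

1.0000 (no arbitrage)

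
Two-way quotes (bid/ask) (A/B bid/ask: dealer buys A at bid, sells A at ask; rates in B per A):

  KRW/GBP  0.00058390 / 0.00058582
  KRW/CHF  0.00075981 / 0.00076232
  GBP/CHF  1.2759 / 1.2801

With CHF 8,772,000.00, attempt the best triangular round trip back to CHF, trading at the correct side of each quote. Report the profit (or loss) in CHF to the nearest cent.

Net profit: CHF 115,825.84

Best loop CHF → GBP → KRW → CHF:
CHF 8,772,000.00 ÷ 1.2801 (buy GBP at ask) = GBP 6,852,589.64
GBP 6,852,589.64 ÷ 0.00058582 (buy KRW at ask) = KRW 11,697,432,046
KRW 11,697,432,046 × 0.00075981 (sell KRW at bid) = CHF 8,887,825.84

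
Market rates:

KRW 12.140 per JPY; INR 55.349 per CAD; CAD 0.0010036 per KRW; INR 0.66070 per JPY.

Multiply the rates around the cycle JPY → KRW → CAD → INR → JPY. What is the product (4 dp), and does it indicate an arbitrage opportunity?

Around JPY → KRW → CAD → INR → JPY: 1 × 12.140 × 0.0010036 × 55.349 ÷ 0.66070 = 1.020669
Product > 1; profitable direction is JPY → KRW → CAD → INR → JPY.

1.0207 (arbitrage exists)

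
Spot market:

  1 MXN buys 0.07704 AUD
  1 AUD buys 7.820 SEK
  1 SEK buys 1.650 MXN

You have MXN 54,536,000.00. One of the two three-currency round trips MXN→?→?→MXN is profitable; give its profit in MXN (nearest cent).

Profitable loop is MXN → SEK → AUD → MXN:
MXN 54,536,000.00 ÷ 1.650 = SEK 33,052,121.21
SEK 33,052,121.21 ÷ 7.820 = AUD 4,226,613.97
AUD 4,226,613.97 ÷ 0.07704 = MXN 54,862,590.42
Profit = MXN 54,862,590.42 − MXN 54,536,000.00

Profit: MXN 326,590.42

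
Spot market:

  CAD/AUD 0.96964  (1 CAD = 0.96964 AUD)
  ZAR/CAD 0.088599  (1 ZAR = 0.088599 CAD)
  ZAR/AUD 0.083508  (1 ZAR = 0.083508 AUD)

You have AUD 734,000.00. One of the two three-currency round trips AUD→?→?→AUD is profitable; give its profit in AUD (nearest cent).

Profitable loop is AUD → ZAR → CAD → AUD:
AUD 734,000.00 ÷ 0.083508 = ZAR 8,789,577.05
ZAR 8,789,577.05 × 0.088599 = CAD 778,747.74
CAD 778,747.74 × 0.96964 = AUD 755,104.96
Profit = AUD 755,104.96 − AUD 734,000.00

Profit: AUD 21,104.96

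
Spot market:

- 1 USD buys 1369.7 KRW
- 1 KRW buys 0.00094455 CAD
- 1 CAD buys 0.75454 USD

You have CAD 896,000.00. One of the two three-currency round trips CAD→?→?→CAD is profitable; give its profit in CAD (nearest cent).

Profit: CAD 21,857.65

Profitable loop is CAD → KRW → USD → CAD:
CAD 896,000.00 ÷ 0.00094455 = KRW 948,599,862
KRW 948,599,862 ÷ 1369.7 = USD 692,560.31
USD 692,560.31 ÷ 0.75454 = CAD 917,857.65
Profit = CAD 917,857.65 − CAD 896,000.00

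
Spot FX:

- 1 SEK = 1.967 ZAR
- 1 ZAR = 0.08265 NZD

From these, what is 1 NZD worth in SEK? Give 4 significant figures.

NZD/SEK = 6.151

1 NZD ÷ 0.08265 = 12.0992 ZAR
12.0992 ZAR ÷ 1.967 = 6.1511 SEK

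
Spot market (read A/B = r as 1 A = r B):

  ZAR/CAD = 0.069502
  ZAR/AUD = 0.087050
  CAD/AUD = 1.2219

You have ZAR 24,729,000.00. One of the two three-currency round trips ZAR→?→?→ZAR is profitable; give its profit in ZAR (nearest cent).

Profitable loop is ZAR → AUD → CAD → ZAR:
ZAR 24,729,000.00 × 0.087050 = AUD 2,152,659.45
AUD 2,152,659.45 ÷ 1.2219 = CAD 1,761,731.28
CAD 1,761,731.28 ÷ 0.069502 = ZAR 25,347,922.06
Profit = ZAR 25,347,922.06 − ZAR 24,729,000.00

Profit: ZAR 618,922.06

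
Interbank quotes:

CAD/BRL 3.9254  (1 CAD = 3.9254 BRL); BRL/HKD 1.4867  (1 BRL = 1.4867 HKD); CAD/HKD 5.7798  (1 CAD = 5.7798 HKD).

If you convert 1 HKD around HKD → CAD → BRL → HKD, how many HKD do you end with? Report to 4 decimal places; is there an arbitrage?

1.0097 (arbitrage exists)

Around HKD → CAD → BRL → HKD: 1 ÷ 5.7798 × 3.9254 × 1.4867 = 1.009705
Product > 1; profitable direction is HKD → CAD → BRL → HKD.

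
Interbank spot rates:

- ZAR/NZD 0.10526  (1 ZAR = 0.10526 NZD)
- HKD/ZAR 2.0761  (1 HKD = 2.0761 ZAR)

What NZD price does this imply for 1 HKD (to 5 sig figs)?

HKD/NZD = 0.21853

1 HKD × 2.0761 = 2.0761 ZAR
2.0761 ZAR × 0.10526 = 0.21853 NZD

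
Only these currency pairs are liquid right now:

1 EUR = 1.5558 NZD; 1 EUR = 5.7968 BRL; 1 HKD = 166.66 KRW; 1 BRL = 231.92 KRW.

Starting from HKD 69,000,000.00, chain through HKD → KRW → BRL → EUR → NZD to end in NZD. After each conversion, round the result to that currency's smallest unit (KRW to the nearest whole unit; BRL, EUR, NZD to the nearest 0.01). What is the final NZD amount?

NZD 13,307,844.47

HKD 69,000,000.00 × 166.66 = KRW 11,499,540,000
KRW 11,499,540,000 ÷ 231.92 = BRL 49,584,080.72
BRL 49,584,080.72 ÷ 5.7968 = EUR 8,553,698.72
EUR 8,553,698.72 × 1.5558 = NZD 13,307,844.47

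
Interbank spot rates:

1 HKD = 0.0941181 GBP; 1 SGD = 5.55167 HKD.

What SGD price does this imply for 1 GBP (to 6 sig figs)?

GBP/SGD = 1.91383

1 GBP ÷ 0.0941181 = 10.6249 HKD
10.6249 HKD ÷ 5.55167 = 1.91383 SGD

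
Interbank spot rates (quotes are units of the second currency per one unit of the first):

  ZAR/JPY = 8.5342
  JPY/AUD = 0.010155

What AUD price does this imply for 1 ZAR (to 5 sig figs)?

ZAR/AUD = 0.086665

1 ZAR × 8.5342 = 8.5342 JPY
8.5342 JPY × 0.010155 = 0.0866648 AUD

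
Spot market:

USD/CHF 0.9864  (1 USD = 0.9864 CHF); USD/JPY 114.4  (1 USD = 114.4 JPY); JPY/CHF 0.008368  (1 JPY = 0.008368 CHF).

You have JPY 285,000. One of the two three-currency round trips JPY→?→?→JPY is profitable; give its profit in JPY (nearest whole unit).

Profitable loop is JPY → USD → CHF → JPY:
JPY 285,000 ÷ 114.4 = USD 2,491.26
USD 2,491.26 × 0.9864 = CHF 2,457.38
CHF 2,457.38 ÷ 0.008368 = JPY 293,664
Profit = JPY 293,664 − JPY 285,000

Profit: JPY 8,664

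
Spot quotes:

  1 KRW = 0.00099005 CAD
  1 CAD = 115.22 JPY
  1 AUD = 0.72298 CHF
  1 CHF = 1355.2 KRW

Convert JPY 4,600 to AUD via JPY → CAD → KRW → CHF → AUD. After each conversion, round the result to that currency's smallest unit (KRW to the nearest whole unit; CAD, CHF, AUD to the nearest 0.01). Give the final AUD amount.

JPY 4,600 ÷ 115.22 = CAD 39.92
CAD 39.92 ÷ 0.00099005 = KRW 40,321
KRW 40,321 ÷ 1355.2 = CHF 29.75
CHF 29.75 ÷ 0.72298 = AUD 41.15

AUD 41.15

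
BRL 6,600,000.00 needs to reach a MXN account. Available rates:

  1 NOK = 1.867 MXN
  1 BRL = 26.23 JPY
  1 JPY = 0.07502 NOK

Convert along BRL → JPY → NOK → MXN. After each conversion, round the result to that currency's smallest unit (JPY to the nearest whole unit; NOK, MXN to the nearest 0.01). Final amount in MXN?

MXN 24,247,312.18

BRL 6,600,000.00 × 26.23 = JPY 173,118,000
JPY 173,118,000 × 0.07502 = NOK 12,987,312.36
NOK 12,987,312.36 × 1.867 = MXN 24,247,312.18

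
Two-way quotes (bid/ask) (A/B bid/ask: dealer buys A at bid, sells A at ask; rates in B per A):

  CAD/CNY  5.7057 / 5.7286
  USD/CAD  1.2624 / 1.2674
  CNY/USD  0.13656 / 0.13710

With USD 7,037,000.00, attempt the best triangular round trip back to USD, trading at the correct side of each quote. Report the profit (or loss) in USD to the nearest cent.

Net profit: USD 32,486.91

Best loop USD → CNY → CAD → USD:
USD 7,037,000.00 ÷ 0.13710 (buy CNY at ask) = CNY 51,327,498.18
CNY 51,327,498.18 ÷ 5.7286 (buy CAD at ask) = CAD 8,959,867.71
CAD 8,959,867.71 ÷ 1.2674 (buy USD at ask) = USD 7,069,486.91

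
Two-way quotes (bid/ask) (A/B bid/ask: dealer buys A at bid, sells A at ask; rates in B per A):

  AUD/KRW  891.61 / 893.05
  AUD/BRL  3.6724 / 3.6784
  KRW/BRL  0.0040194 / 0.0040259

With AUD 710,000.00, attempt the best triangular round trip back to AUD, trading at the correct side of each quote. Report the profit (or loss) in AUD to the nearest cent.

Net profit: AUD 15,219.66

Best loop AUD → BRL → KRW → AUD:
AUD 710,000.00 × 3.6724 (sell AUD at bid) = BRL 2,607,404.00
BRL 2,607,404.00 ÷ 0.0040259 (buy KRW at ask) = KRW 647,657,418
KRW 647,657,418 ÷ 893.05 (buy AUD at ask) = AUD 725,219.66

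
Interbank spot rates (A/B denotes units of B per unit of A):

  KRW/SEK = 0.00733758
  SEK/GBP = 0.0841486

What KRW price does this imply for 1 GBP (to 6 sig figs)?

GBP/KRW = 1619.57

1 GBP ÷ 0.0841486 = 11.8837 SEK
11.8837 SEK ÷ 0.00733758 = 1619.57 KRW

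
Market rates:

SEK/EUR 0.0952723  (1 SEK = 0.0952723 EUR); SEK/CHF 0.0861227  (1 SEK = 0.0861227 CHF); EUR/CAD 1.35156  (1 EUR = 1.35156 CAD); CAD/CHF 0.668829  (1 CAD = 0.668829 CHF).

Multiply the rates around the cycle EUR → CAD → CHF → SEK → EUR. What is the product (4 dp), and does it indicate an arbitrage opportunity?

1.0000 (no arbitrage)

Around EUR → CAD → CHF → SEK → EUR: 1 × 1.35156 × 0.668829 ÷ 0.0861227 × 0.0952723 = 0.999999
Product ≈ 1 (deviation 0.000%, within rounding noise).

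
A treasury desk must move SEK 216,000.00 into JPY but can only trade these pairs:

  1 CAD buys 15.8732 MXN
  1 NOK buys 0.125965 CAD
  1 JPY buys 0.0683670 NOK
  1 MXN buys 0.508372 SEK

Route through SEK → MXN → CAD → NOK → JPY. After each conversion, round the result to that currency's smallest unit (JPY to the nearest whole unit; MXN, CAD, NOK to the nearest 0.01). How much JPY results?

SEK 216,000.00 ÷ 0.508372 = MXN 424,885.71
MXN 424,885.71 ÷ 15.8732 = CAD 26,767.49
CAD 26,767.49 ÷ 0.125965 = NOK 212,499.42
NOK 212,499.42 ÷ 0.0683670 = JPY 3,108,216

JPY 3,108,216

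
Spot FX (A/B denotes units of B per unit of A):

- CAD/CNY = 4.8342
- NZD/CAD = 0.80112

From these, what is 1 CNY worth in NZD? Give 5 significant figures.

CNY/NZD = 0.25821

1 CNY ÷ 4.8342 = 0.206859 CAD
0.206859 CAD ÷ 0.80112 = 0.258213 NZD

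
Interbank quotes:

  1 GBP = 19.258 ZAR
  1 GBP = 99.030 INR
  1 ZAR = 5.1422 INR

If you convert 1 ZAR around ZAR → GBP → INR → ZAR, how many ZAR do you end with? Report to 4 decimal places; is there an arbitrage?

1.0000 (no arbitrage)

Around ZAR → GBP → INR → ZAR: 1 ÷ 19.258 × 99.030 ÷ 5.1422 = 1.000015
Product ≈ 1 (deviation 0.002%, within rounding noise).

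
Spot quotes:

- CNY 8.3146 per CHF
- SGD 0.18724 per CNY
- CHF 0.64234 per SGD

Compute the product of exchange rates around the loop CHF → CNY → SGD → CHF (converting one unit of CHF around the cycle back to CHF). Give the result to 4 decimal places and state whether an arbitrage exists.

1.0000 (no arbitrage)

Around CHF → CNY → SGD → CHF: 1 × 8.3146 × 0.18724 × 0.64234 = 1.000011
Product ≈ 1 (deviation 0.001%, within rounding noise).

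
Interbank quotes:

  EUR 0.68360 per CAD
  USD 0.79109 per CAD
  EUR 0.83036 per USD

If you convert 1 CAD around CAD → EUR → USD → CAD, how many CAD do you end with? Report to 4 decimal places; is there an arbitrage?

Around CAD → EUR → USD → CAD: 1 × 0.68360 ÷ 0.83036 ÷ 0.79109 = 1.040662
Product > 1; profitable direction is CAD → EUR → USD → CAD.

1.0407 (arbitrage exists)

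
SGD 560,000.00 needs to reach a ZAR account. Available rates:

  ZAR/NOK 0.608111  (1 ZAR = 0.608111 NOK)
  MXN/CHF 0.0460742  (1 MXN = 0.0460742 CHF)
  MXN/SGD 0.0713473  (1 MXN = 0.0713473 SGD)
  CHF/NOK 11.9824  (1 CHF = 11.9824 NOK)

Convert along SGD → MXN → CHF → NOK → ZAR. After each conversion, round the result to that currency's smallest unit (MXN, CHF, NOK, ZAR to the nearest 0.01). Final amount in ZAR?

ZAR 7,125,727.93

SGD 560,000.00 ÷ 0.0713473 = MXN 7,848,930.51
MXN 7,848,930.51 × 0.0460742 = CHF 361,633.19
CHF 361,633.19 × 11.9824 = NOK 4,333,233.54
NOK 4,333,233.54 ÷ 0.608111 = ZAR 7,125,727.93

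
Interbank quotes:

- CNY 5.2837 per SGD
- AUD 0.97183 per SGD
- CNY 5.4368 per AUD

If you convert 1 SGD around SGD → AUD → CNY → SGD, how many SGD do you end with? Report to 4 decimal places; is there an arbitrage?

Around SGD → AUD → CNY → SGD: 1 × 0.97183 × 5.4368 ÷ 5.2837 = 0.999990
Product ≈ 1 (deviation 0.001%, within rounding noise).

1.0000 (no arbitrage)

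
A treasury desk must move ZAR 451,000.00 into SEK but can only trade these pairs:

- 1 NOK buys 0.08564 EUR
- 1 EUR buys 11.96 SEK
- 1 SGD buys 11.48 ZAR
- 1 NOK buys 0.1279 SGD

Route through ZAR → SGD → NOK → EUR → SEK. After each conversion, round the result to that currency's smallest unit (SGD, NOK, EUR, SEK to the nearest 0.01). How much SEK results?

ZAR 451,000.00 ÷ 11.48 = SGD 39,285.71
SGD 39,285.71 ÷ 0.1279 = NOK 307,159.58
NOK 307,159.58 × 0.08564 = EUR 26,305.15
EUR 26,305.15 × 11.96 = SEK 314,609.59

SEK 314,609.59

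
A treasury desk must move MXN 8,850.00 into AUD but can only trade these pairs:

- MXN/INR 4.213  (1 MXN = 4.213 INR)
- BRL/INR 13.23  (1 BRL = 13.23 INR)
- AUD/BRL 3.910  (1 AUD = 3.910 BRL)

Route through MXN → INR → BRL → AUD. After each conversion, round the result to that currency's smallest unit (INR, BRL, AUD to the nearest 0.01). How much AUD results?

AUD 720.77

MXN 8,850.00 × 4.213 = INR 37,285.05
INR 37,285.05 ÷ 13.23 = BRL 2,818.22
BRL 2,818.22 ÷ 3.910 = AUD 720.77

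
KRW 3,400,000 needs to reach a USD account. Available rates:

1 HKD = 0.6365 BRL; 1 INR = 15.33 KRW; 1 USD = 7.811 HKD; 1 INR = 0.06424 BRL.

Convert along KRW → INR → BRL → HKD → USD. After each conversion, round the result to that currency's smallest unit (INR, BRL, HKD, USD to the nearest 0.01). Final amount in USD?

USD 2,865.74

KRW 3,400,000 ÷ 15.33 = INR 221,787.35
INR 221,787.35 × 0.06424 = BRL 14,247.62
BRL 14,247.62 ÷ 0.6365 = HKD 22,384.32
HKD 22,384.32 ÷ 7.811 = USD 2,865.74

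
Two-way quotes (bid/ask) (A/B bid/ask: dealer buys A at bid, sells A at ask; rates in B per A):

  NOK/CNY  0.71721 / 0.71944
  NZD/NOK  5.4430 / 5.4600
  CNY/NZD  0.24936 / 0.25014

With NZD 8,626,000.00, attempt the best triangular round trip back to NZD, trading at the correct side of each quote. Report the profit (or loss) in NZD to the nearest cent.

Best loop NZD → CNY → NOK → NZD:
NZD 8,626,000.00 ÷ 0.25014 (buy CNY at ask) = CNY 34,484,688.57
CNY 34,484,688.57 ÷ 0.71944 (buy NOK at ask) = NOK 47,932,681.77
NOK 47,932,681.77 ÷ 5.4600 (buy NZD at ask) = NZD 8,778,879.45

Net profit: NZD 152,879.45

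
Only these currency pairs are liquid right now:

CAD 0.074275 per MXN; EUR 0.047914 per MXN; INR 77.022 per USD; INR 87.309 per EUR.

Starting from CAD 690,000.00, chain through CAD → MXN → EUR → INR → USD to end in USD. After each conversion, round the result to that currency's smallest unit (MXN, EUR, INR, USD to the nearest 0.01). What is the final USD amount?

USD 504,560.30

CAD 690,000.00 ÷ 0.074275 = MXN 9,289,801.41
MXN 9,289,801.41 × 0.047914 = EUR 445,111.54
EUR 445,111.54 × 87.309 = INR 38,862,243.45
INR 38,862,243.45 ÷ 77.022 = USD 504,560.30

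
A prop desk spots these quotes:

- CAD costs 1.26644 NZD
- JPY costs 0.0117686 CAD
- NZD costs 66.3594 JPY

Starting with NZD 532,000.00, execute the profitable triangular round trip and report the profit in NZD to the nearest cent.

Profitable loop is NZD → CAD → JPY → NZD:
NZD 532,000.00 ÷ 1.26644 = CAD 420,075.17
CAD 420,075.17 ÷ 0.0117686 = JPY 35,694,575
JPY 35,694,575 ÷ 66.3594 = NZD 537,897.79
Profit = NZD 537,897.79 − NZD 532,000.00

Profit: NZD 5,897.79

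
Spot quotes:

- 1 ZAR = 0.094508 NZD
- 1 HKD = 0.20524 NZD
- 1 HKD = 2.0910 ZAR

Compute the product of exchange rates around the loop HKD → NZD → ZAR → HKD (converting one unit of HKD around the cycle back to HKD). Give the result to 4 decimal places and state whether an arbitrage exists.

Around HKD → NZD → ZAR → HKD: 1 × 0.20524 ÷ 0.094508 ÷ 2.0910 = 1.038579
Product > 1; profitable direction is HKD → NZD → ZAR → HKD.

1.0386 (arbitrage exists)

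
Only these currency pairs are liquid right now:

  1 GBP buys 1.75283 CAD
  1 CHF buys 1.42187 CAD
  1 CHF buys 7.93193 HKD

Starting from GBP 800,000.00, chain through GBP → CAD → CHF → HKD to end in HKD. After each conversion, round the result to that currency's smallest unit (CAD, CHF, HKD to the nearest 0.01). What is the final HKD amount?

GBP 800,000.00 × 1.75283 = CAD 1,402,264.00
CAD 1,402,264.00 ÷ 1.42187 = CHF 986,211.12
CHF 986,211.12 × 7.93193 = HKD 7,822,557.57

HKD 7,822,557.57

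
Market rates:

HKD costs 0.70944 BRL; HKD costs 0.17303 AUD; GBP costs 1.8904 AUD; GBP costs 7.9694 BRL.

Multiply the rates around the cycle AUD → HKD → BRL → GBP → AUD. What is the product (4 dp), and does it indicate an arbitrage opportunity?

0.9726 (arbitrage exists)

Around AUD → HKD → BRL → GBP → AUD: 1 ÷ 0.17303 × 0.70944 ÷ 7.9694 × 1.8904 = 0.972573
Product < 1; profitable direction is AUD → GBP → BRL → HKD → AUD.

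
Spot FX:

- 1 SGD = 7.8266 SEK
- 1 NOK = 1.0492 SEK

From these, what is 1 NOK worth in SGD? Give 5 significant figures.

1 NOK × 1.0492 = 1.0492 SEK
1.0492 SEK ÷ 7.8266 = 0.134056 SGD

NOK/SGD = 0.13406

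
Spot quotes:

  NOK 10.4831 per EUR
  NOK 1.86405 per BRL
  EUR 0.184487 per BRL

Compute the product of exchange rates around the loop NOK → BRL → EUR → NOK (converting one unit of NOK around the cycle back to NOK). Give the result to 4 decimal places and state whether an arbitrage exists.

Around NOK → BRL → EUR → NOK: 1 ÷ 1.86405 × 0.184487 × 10.4831 = 1.037523
Product > 1; profitable direction is NOK → BRL → EUR → NOK.

1.0375 (arbitrage exists)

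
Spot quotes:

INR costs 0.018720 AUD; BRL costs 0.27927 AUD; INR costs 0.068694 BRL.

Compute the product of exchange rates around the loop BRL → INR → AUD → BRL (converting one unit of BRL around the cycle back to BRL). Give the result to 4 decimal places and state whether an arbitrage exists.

Around BRL → INR → AUD → BRL: 1 ÷ 0.068694 × 0.018720 ÷ 0.27927 = 0.975804
Product < 1; profitable direction is BRL → AUD → INR → BRL.

0.9758 (arbitrage exists)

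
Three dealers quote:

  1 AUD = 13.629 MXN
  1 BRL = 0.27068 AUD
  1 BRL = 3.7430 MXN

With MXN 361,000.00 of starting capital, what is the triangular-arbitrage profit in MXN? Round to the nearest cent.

Profitable loop is MXN → AUD → BRL → MXN:
MXN 361,000.00 ÷ 13.629 = AUD 26,487.64
AUD 26,487.64 ÷ 0.27068 = BRL 97,855.91
BRL 97,855.91 × 3.7430 = MXN 366,274.66
Profit = MXN 366,274.66 − MXN 361,000.00

Profit: MXN 5,274.66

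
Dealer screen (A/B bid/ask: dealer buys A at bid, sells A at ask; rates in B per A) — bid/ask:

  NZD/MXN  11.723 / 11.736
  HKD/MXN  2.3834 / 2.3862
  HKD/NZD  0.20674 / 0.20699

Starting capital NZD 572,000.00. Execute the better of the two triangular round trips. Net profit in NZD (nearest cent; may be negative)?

Net profit: NZD 8,968.34

Best loop NZD → MXN → HKD → NZD:
NZD 572,000.00 × 11.723 (sell NZD at bid) = MXN 6,705,556.00
MXN 6,705,556.00 ÷ 2.3862 (buy HKD at ask) = HKD 2,810,139.97
HKD 2,810,139.97 × 0.20674 (sell HKD at bid) = NZD 580,968.34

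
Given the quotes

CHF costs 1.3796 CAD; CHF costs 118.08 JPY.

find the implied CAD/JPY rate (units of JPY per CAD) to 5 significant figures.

CAD/JPY = 85.590

1 CAD ÷ 1.3796 = 0.724848 CHF
0.724848 CHF × 118.08 = 85.59 JPY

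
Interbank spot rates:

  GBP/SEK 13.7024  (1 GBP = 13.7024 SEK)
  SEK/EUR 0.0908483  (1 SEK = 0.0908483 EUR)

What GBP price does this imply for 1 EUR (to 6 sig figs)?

1 EUR ÷ 0.0908483 = 11.0074 SEK
11.0074 SEK ÷ 13.7024 = 0.803316 GBP

EUR/GBP = 0.803316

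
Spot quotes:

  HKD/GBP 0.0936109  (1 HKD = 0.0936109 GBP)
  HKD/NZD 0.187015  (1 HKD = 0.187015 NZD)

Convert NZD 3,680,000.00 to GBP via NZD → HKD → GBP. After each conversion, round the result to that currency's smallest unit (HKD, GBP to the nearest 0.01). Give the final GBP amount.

GBP 1,842,034.66

NZD 3,680,000.00 ÷ 0.187015 = HKD 19,677,565.97
HKD 19,677,565.97 × 0.0936109 = GBP 1,842,034.66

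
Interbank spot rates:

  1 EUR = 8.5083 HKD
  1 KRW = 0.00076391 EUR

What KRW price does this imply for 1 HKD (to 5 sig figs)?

HKD/KRW = 153.86

1 HKD ÷ 8.5083 = 0.117532 EUR
0.117532 EUR ÷ 0.00076391 = 153.856 KRW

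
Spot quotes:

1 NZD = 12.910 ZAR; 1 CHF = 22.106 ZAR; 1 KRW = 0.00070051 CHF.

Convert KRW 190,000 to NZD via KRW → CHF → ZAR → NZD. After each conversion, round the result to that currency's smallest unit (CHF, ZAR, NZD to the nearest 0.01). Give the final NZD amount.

NZD 227.91

KRW 190,000 × 0.00070051 = CHF 133.10
CHF 133.10 × 22.106 = ZAR 2,942.31
ZAR 2,942.31 ÷ 12.910 = NZD 227.91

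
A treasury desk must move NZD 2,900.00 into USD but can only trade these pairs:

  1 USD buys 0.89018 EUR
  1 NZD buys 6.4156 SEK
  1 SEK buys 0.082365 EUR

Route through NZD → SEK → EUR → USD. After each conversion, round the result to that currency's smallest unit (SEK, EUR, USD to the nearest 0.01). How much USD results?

NZD 2,900.00 × 6.4156 = SEK 18,605.24
SEK 18,605.24 × 0.082365 = EUR 1,532.42
EUR 1,532.42 ÷ 0.89018 = USD 1,721.47

USD 1,721.47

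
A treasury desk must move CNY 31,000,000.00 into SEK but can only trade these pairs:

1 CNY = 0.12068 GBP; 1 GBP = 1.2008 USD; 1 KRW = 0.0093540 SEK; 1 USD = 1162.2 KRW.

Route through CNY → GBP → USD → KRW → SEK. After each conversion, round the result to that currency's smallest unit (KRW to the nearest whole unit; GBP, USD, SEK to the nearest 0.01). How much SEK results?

CNY 31,000,000.00 × 0.12068 = GBP 3,741,080.00
GBP 3,741,080.00 × 1.2008 = USD 4,492,288.86
USD 4,492,288.86 × 1162.2 = KRW 5,220,938,113
KRW 5,220,938,113 × 0.0093540 = SEK 48,836,655.11

SEK 48,836,655.11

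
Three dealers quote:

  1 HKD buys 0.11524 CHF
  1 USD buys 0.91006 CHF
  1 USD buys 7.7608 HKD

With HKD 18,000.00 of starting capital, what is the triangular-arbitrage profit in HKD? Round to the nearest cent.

Profit: HKD 316.09

Profitable loop is HKD → USD → CHF → HKD:
HKD 18,000.00 ÷ 7.7608 = USD 2,319.35
USD 2,319.35 × 0.91006 = CHF 2,110.75
CHF 2,110.75 ÷ 0.11524 = HKD 18,316.09
Profit = HKD 18,316.09 − HKD 18,000.00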